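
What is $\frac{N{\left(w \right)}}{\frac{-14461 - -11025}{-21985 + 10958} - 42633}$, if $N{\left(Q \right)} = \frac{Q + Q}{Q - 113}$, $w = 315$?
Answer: $- \frac{99243}{1356605033} \approx -7.3155 \cdot 10^{-5}$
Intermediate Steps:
$N{\left(Q \right)} = \frac{2 Q}{-113 + Q}$
$\frac{N{\left(w \right)}}{\frac{-14461 - -11025}{-21985 + 10958} - 42633} = \frac{2 \cdot 315 \frac{1}{-113 + 315}}{\frac{-14461 - -11025}{-21985 + 10958} - 42633} = \frac{2 \cdot 315 \cdot \frac{1}{202}}{\frac{-14461 + \left(-897 + 11922\right)}{-11027} - 42633} = \frac{2 \cdot 315 \cdot \frac{1}{202}}{\left(-14461 + 11025\right) \left(- \frac{1}{11027}\right) - 42633} = \frac{315}{101 \left(\left(-3436\right) \left(- \frac{1}{11027}\right) - 42633\right)} = \frac{315}{101 \left(\frac{3436}{11027} - 42633\right)} = \frac{315}{101 \left(- \frac{470110655}{11027}\right)} = \frac{315}{101} \left(- \frac{11027}{470110655}\right) = - \frac{99243}{1356605033}$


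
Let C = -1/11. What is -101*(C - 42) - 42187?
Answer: -417294/11 ≈ -37936.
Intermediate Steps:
C = -1/11 (C = -1*1/11 = -1/11 ≈ -0.090909)
-101*(C - 42) - 42187 = -101*(-1/11 - 42) - 42187 = -101*(-463/11) - 42187 = 46763/11 - 42187 = -417294/11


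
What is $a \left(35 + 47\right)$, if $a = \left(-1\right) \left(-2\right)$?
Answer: $164$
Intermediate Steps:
$a = 2$
$a \left(35 + 47\right) = 2 \left(35 + 47\right) = 2 \cdot 82 = 164$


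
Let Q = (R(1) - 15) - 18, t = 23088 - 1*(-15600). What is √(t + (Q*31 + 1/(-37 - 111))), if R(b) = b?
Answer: √206423259/74 ≈ 194.15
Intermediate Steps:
t = 38688 (t = 23088 + 15600 = 38688)
Q = -32 (Q = (1 - 15) - 18 = -14 - 18 = -32)
√(t + (Q*31 + 1/(-37 - 111))) = √(38688 + (-32*31 + 1/(-37 - 111))) = √(38688 + (-992 + 1/(-148))) = √(38688 + (-992 - 1/148)) = √(38688 - 146817/148) = √(5579007/148) = √206423259/74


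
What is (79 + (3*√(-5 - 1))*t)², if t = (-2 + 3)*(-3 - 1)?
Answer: 5377 - 1896*I*√6 ≈ 5377.0 - 4644.2*I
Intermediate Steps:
t = -4 (t = 1*(-4) = -4)
(79 + (3*√(-5 - 1))*t)² = (79 + (3*√(-5 - 1))*(-4))² = (79 + (3*√(-6))*(-4))² = (79 + (3*(I*√6))*(-4))² = (79 + (3*I*√6)*(-4))² = (79 - 12*I*√6)²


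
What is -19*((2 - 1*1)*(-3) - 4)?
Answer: 133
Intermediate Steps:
-19*((2 - 1*1)*(-3) - 4) = -19*((2 - 1)*(-3) - 4) = -19*(1*(-3) - 4) = -19*(-3 - 4) = -19*(-7) = 133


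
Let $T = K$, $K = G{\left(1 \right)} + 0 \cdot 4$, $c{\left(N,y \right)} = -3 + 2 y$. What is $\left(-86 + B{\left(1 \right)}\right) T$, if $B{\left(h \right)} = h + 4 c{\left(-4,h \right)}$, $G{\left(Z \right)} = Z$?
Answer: $-89$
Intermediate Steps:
$B{\left(h \right)} = -12 + 9 h$ ($B{\left(h \right)} = h + 4 \left(-3 + 2 h\right) = h + \left(-12 + 8 h\right) = -12 + 9 h$)
$K = 1$ ($K = 1 + 0 \cdot 4 = 1 + 0 = 1$)
$T = 1$
$\left(-86 + B{\left(1 \right)}\right) T = \left(-86 + \left(-12 + 9 \cdot 1\right)\right) 1 = \left(-86 + \left(-12 + 9\right)\right) 1 = \left(-86 - 3\right) 1 = \left(-89\right) 1 = -89$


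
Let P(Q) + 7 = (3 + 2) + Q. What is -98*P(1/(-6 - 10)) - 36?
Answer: 1329/8 ≈ 166.13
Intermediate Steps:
P(Q) = -2 + Q (P(Q) = -7 + ((3 + 2) + Q) = -7 + (5 + Q) = -2 + Q)
-98*P(1/(-6 - 10)) - 36 = -98*(-2 + 1/(-6 - 10)) - 36 = -98*(-2 + 1/(-16)) - 36 = -98*(-2 - 1/16) - 36 = -98*(-33/16) - 36 = 1617/8 - 36 = 1329/8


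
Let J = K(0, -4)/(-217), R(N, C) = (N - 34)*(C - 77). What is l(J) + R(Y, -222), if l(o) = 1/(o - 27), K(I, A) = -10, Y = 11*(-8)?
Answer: 213359605/5849 ≈ 36478.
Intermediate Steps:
Y = -88
R(N, C) = (-77 + C)*(-34 + N) (R(N, C) = (-34 + N)*(-77 + C) = (-77 + C)*(-34 + N))
J = 10/217 (J = -10/(-217) = -10*(-1/217) = 10/217 ≈ 0.046083)
l(o) = 1/(-27 + o)
l(J) + R(Y, -222) = 1/(-27 + 10/217) + (2618 - 77*(-88) - 34*(-222) - 222*(-88)) = 1/(-5849/217) + (2618 + 6776 + 7548 + 19536) = -217/5849 + 36478 = 213359605/5849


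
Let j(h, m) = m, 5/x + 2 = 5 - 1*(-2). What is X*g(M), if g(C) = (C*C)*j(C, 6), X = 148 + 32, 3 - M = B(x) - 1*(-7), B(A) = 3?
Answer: 52920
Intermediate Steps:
x = 1 (x = 5/(-2 + (5 - 1*(-2))) = 5/(-2 + (5 + 2)) = 5/(-2 + 7) = 5/5 = 5*(⅕) = 1)
M = -7 (M = 3 - (3 - 1*(-7)) = 3 - (3 + 7) = 3 - 1*10 = 3 - 10 = -7)
X = 180
g(C) = 6*C² (g(C) = (C*C)*6 = C²*6 = 6*C²)
X*g(M) = 180*(6*(-7)²) = 180*(6*49) = 180*294 = 52920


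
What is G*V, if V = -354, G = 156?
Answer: -55224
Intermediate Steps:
G*V = 156*(-354) = -55224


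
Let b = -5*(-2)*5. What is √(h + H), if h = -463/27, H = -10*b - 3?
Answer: 2*I*√10533/9 ≈ 22.807*I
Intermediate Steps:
b = 50 (b = 10*5 = 50)
H = -503 (H = -10*50 - 3 = -500 - 3 = -503)
h = -463/27 (h = -463*1/27 = -463/27 ≈ -17.148)
√(h + H) = √(-463/27 - 503) = √(-14044/27) = 2*I*√10533/9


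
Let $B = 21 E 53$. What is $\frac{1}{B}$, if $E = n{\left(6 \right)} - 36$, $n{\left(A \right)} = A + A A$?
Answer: $\frac{1}{6678} \approx 0.00014975$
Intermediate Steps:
$n{\left(A \right)} = A + A^{2}$
$E = 6$ ($E = 6 \left(1 + 6\right) - 36 = 6 \cdot 7 - 36 = 42 - 36 = 6$)
$B = 6678$ ($B = 21 \cdot 6 \cdot 53 = 126 \cdot 53 = 6678$)
$\frac{1}{B} = \frac{1}{6678}$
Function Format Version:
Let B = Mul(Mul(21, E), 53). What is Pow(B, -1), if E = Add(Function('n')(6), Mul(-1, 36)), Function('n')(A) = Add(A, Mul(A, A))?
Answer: Rational(1, 6678) ≈ 0.00014975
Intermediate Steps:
Function('n')(A) = Add(A, Pow(A, 2))
E = 6 (E = Add(Mul(6, Add(1, 6)), Mul(-1, 36)) = Add(Mul(6, 7), -36) = Add(42, -36) = 6)
B = 6678 (B = Mul(Mul(21, 6), 53) = Mul(126, 53) = 6678)
Pow(B, -1) = Pow(6678, -1) = Rational(1, 6678)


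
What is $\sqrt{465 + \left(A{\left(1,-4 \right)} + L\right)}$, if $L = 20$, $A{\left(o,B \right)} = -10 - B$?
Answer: $\sqrt{479} \approx 21.886$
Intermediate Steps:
$\sqrt{465 + \left(A{\left(1,-4 \right)} + L\right)} = \sqrt{465 + \left(\left(-10 - -4\right) + 20\right)} = \sqrt{465 + \left(\left(-10 + 4\right) + 20\right)} = \sqrt{465 + \left(-6 + 20\right)} = \sqrt{465 + 14} = \sqrt{479}$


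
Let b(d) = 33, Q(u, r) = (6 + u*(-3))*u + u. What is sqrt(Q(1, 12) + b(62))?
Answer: sqrt(37) ≈ 6.0828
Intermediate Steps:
Q(u, r) = u + u*(6 - 3*u) (Q(u, r) = (6 - 3*u)*u + u = u*(6 - 3*u) + u = u + u*(6 - 3*u))
sqrt(Q(1, 12) + b(62)) = sqrt(1*(7 - 3*1) + 33) = sqrt(1*(7 - 3) + 33) = sqrt(1*4 + 33) = sqrt(4 + 33) = sqrt(37)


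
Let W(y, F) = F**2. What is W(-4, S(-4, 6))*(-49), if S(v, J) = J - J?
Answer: 0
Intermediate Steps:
S(v, J) = 0
W(-4, S(-4, 6))*(-49) = 0**2*(-49) = 0*(-49) = 0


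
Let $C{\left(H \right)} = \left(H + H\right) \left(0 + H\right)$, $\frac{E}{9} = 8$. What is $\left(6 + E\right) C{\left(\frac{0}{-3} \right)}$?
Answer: $0$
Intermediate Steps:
$E = 72$ ($E = 9 \cdot 8 = 72$)
$C{\left(H \right)} = 2 H^{2}$ ($C{\left(H \right)} = 2 H H = 2 H^{2}$)
$\left(6 + E\right) C{\left(\frac{0}{-3} \right)} = \left(6 + 72\right) 2 \left(\frac{0}{-3}\right)^{2} = 78 \cdot 2 \left(0 \left(- \frac{1}{3}\right)\right)^{2} = 78 \cdot 2 \cdot 0^{2} = 78 \cdot 2 \cdot 0 = 78 \cdot 0 = 0$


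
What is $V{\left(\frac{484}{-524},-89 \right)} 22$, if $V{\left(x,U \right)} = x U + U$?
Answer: $- \frac{19580}{131} \approx -149.47$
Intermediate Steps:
$V{\left(x,U \right)} = U + U x$ ($V{\left(x,U \right)} = U x + U = U + U x$)
$V{\left(\frac{484}{-524},-89 \right)} 22 = - 89 \left(1 + \frac{484}{-524}\right) 22 = - 89 \left(1 + 484 \left(- \frac{1}{524}\right)\right) 22 = - 89 \left(1 - \frac{121}{131}\right) 22 = \left(-89\right) \frac{10}{131} \cdot 22 = \left(- \frac{890}{131}\right) 22 = - \frac{19580}{131}$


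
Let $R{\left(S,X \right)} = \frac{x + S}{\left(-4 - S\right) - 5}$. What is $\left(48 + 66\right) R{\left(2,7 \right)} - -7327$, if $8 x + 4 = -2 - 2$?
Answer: $\frac{80483}{11} \approx 7316.6$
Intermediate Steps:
$x = -1$ ($x = - \frac{1}{2} + \frac{-2 - 2}{8} = - \frac{1}{2} + \frac{1}{8} \left(-4\right) = - \frac{1}{2} - \frac{1}{2} = -1$)
$R{\left(S,X \right)} = \frac{-1 + S}{-9 - S}$ ($R{\left(S,X \right)} = \frac{-1 + S}{\left(-4 - S\right) - 5} = \frac{-1 + S}{-9 - S}$)
$\left(48 + 66\right) R{\left(2,7 \right)} - -7327 = \left(48 + 66\right) \frac{1 - 2}{9 + 2} - -7327 = 114 \frac{1 - 2}{11} + 7327 = 114 \cdot \frac{1}{11} \left(-1\right) + 7327 = 114 \left(- \frac{1}{11}\right) + 7327 = - \frac{114}{11} + 7327 = \frac{80483}{11}$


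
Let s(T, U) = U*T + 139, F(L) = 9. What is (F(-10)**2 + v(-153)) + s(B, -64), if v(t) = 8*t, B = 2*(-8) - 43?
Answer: 2772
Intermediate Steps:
B = -59 (B = -16 - 43 = -59)
s(T, U) = 139 + T*U (s(T, U) = T*U + 139 = 139 + T*U)
(F(-10)**2 + v(-153)) + s(B, -64) = (9**2 + 8*(-153)) + (139 - 59*(-64)) = (81 - 1224) + (139 + 3776) = -1143 + 3915 = 2772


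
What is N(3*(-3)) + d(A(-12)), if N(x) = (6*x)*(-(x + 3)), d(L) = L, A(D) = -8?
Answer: -332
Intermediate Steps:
N(x) = 6*x*(-3 - x) (N(x) = (6*x)*(-(3 + x)) = (6*x)*(-3 - x) = 6*x*(-3 - x))
N(3*(-3)) + d(A(-12)) = -6*3*(-3)*(3 + 3*(-3)) - 8 = -6*(-9)*(3 - 9) - 8 = -6*(-9)*(-6) - 8 = -324 - 8 = -332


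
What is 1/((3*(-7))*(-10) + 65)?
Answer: 1/275 ≈ 0.0036364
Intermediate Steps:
1/((3*(-7))*(-10) + 65) = 1/(-21*(-10) + 65) = 1/(210 + 65) = 1/275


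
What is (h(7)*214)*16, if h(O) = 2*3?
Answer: 20544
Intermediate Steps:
h(O) = 6
(h(7)*214)*16 = (6*214)*16 = 1284*16 = 20544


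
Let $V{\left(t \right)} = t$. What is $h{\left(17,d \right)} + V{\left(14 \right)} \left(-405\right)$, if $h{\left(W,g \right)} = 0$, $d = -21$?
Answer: $-5670$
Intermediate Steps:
$h{\left(17,d \right)} + V{\left(14 \right)} \left(-405\right) = 0 + 14 \left(-405\right) = 0 - 5670 = -5670$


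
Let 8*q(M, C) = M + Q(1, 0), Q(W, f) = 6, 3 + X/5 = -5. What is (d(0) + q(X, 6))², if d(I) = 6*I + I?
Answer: 289/16 ≈ 18.063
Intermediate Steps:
X = -40 (X = -15 + 5*(-5) = -15 - 25 = -40)
q(M, C) = ¾ + M/8 (q(M, C) = (M + 6)/8 = (6 + M)/8 = ¾ + M/8)
d(I) = 7*I
(d(0) + q(X, 6))² = (7*0 + (¾ + (⅛)*(-40)))² = (0 + (¾ - 5))² = (0 - 17/4)² = (-17/4)² = 289/16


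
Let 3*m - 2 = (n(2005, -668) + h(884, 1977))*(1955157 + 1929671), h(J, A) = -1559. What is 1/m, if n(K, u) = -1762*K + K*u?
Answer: -3/18933521187050 ≈ -1.5845e-13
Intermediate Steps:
m = -18933521187050/3 (m = ⅔ + ((2005*(-1762 - 668) - 1559)*(1955157 + 1929671))/3 = ⅔ + ((2005*(-2430) - 1559)*3884828)/3 = ⅔ + ((-4872150 - 1559)*3884828)/3 = ⅔ + (-4873709*3884828)/3 = ⅔ + (⅓)*(-18933521187052) = ⅔ - 18933521187052/3 = -18933521187050/3 ≈ -6.3112e+12)
1/m = 1/(-18933521187050/3) = -3/18933521187050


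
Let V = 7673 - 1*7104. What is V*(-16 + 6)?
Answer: -5690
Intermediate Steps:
V = 569 (V = 7673 - 7104 = 569)
V*(-16 + 6) = 569*(-16 + 6) = 569*(-10) = -5690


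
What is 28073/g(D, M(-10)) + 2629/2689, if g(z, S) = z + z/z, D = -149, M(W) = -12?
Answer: -75099205/397972 ≈ -188.70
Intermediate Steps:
g(z, S) = 1 + z (g(z, S) = z + 1 = 1 + z)
28073/g(D, M(-10)) + 2629/2689 = 28073/(1 - 149) + 2629/2689 = 28073/(-148) + 2629*(1/2689) = 28073*(-1/148) + 2629/2689 = -28073/148 + 2629/2689 = -75099205/397972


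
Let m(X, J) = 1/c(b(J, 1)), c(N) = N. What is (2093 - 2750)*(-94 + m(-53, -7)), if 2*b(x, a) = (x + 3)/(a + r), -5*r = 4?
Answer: 618237/10 ≈ 61824.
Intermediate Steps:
r = -⅘ (r = -⅕*4 = -⅘ ≈ -0.80000)
b(x, a) = (3 + x)/(2*(-⅘ + a)) (b(x, a) = ((x + 3)/(a - ⅘))/2 = ((3 + x)/(-⅘ + a))/2 = (3 + x)/(2*(-⅘ + a)))
m(X, J) = 1/(15/2 + 5*J/2) (m(X, J) = 1/(5*(3 + J)/(2*(-4 + 5*1))) = 1/(5*(3 + J)/(2*(-4 + 5))) = 1/((5/2)*(3 + J)/1) = 1/((5/2)*1*(3 + J)) = 1/(15/2 + 5*J/2))
(2093 - 2750)*(-94 + m(-53, -7)) = (2093 - 2750)*(-94 + 2/(5*(3 - 7))) = -657*(-94 + (⅖)/(-4)) = -657*(-94 + (⅖)*(-¼)) = -657*(-94 - ⅒) = -657*(-941/10) = 618237/10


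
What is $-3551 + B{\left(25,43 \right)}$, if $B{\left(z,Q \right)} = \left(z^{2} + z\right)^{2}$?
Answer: $418949$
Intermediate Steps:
$B{\left(z,Q \right)} = \left(z + z^{2}\right)^{2}$
$-3551 + B{\left(25,43 \right)} = -3551 + 25^{2} \left(1 + 25\right)^{2} = -3551 + 625 \cdot 26^{2} = -3551 + 625 \cdot 676 = -3551 + 422500 = 418949$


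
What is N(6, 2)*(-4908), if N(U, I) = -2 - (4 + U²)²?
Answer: 7862616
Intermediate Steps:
N(6, 2)*(-4908) = (-2 - (4 + 6²)²)*(-4908) = (-2 - (4 + 36)²)*(-4908) = (-2 - 1*40²)*(-4908) = (-2 - 1*1600)*(-4908) = (-2 - 1600)*(-4908) = -1602*(-4908) = 7862616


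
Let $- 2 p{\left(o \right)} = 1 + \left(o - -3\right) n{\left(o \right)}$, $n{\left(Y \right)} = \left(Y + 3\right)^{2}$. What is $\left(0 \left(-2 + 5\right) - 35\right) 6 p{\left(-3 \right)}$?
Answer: $105$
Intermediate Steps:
$n{\left(Y \right)} = \left(3 + Y\right)^{2}$
$p{\left(o \right)} = - \frac{1}{2} - \frac{\left(3 + o\right)^{3}}{2}$ ($p{\left(o \right)} = - \frac{1 + \left(o - -3\right) \left(3 + o\right)^{2}}{2} = - \frac{1 + \left(o + 3\right) \left(3 + o\right)^{2}}{2} = - \frac{1 + \left(3 + o\right) \left(3 + o\right)^{2}}{2} = - \frac{1 + \left(3 + o\right)^{3}}{2} = - \frac{1}{2} - \frac{\left(3 + o\right)^{3}}{2}$)
$\left(0 \left(-2 + 5\right) - 35\right) 6 p{\left(-3 \right)} = \left(0 \left(-2 + 5\right) - 35\right) 6 \left(-14 - - \frac{81}{2} - \frac{9 \left(-3\right)^{2}}{2} - \frac{\left(-3\right)^{3}}{2}\right) = \left(0 \cdot 3 - 35\right) 6 \left(-14 + \frac{81}{2} - \frac{81}{2} - - \frac{27}{2}\right) = \left(0 - 35\right) 6 \left(-14 + \frac{81}{2} - \frac{81}{2} + \frac{27}{2}\right) = - 35 \cdot 6 \left(- \frac{1}{2}\right) = \left(-35\right) \left(-3\right) = 105$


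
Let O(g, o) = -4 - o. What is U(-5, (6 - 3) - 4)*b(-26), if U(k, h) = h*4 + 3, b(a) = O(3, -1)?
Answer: 3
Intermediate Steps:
b(a) = -3 (b(a) = -4 - 1*(-1) = -4 + 1 = -3)
U(k, h) = 3 + 4*h (U(k, h) = 4*h + 3 = 3 + 4*h)
U(-5, (6 - 3) - 4)*b(-26) = (3 + 4*((6 - 3) - 4))*(-3) = (3 + 4*(3 - 4))*(-3) = (3 + 4*(-1))*(-3) = (3 - 4)*(-3) = -1*(-3) = 3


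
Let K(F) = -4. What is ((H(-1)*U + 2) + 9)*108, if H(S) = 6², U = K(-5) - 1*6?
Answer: -37692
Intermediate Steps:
U = -10 (U = -4 - 1*6 = -4 - 6 = -10)
H(S) = 36
((H(-1)*U + 2) + 9)*108 = ((36*(-10) + 2) + 9)*108 = ((-360 + 2) + 9)*108 = (-358 + 9)*108 = -349*108 = -37692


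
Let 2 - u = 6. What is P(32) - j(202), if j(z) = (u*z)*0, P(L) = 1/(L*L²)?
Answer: 1/32768 ≈ 3.0518e-5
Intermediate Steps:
u = -4 (u = 2 - 1*6 = 2 - 6 = -4)
P(L) = L⁻³ (P(L) = 1/(L³) = L⁻³)
j(z) = 0 (j(z) = -4*z*0 = 0)
P(32) - j(202) = 32⁻³ - 1*0 = 1/32768 + 0 = 1/32768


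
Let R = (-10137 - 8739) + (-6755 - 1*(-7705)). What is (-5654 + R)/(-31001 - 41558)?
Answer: 23580/72559 ≈ 0.32498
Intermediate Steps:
R = -17926 (R = -18876 + (-6755 + 7705) = -18876 + 950 = -17926)
(-5654 + R)/(-31001 - 41558) = (-5654 - 17926)/(-31001 - 41558) = -23580/(-72559) = -23580*(-1/72559) = 23580/72559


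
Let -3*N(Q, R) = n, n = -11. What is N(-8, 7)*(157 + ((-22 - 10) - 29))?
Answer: 352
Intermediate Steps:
N(Q, R) = 11/3 (N(Q, R) = -1/3*(-11) = 11/3)
N(-8, 7)*(157 + ((-22 - 10) - 29)) = 11*(157 + ((-22 - 10) - 29))/3 = 11*(157 + (-32 - 29))/3 = 11*(157 - 61)/3 = (11/3)*96 = 352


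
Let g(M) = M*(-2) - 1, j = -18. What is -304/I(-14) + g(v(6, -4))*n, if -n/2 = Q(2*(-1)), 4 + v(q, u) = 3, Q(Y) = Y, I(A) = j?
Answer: 188/9 ≈ 20.889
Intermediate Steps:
I(A) = -18
v(q, u) = -1 (v(q, u) = -4 + 3 = -1)
n = 4 (n = -4*(-1) = -2*(-2) = 4)
g(M) = -1 - 2*M (g(M) = -2*M - 1 = -1 - 2*M)
-304/I(-14) + g(v(6, -4))*n = -304/(-18) + (-1 - 2*(-1))*4 = -304*(-1/18) + (-1 + 2)*4 = 152/9 + 1*4 = 152/9 + 4 = 188/9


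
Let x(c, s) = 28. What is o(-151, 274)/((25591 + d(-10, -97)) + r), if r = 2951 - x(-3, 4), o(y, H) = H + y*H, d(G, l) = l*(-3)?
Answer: -8220/5761 ≈ -1.4268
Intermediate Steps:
d(G, l) = -3*l
o(y, H) = H + H*y
r = 2923 (r = 2951 - 1*28 = 2951 - 28 = 2923)
o(-151, 274)/((25591 + d(-10, -97)) + r) = (274*(1 - 151))/((25591 - 3*(-97)) + 2923) = (274*(-150))/((25591 + 291) + 2923) = -41100/(25882 + 2923) = -41100/28805 = -41100*1/28805 = -8220/5761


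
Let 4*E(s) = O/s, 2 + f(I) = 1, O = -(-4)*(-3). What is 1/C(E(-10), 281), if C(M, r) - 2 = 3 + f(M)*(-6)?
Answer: 1/11 ≈ 0.090909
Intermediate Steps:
O = -12 (O = -1*12 = -12)
f(I) = -1 (f(I) = -2 + 1 = -1)
E(s) = -3/s (E(s) = (-12/s)/4 = -3/s)
C(M, r) = 11 (C(M, r) = 2 + (3 - 1*(-6)) = 2 + (3 + 6) = 2 + 9 = 11)
1/C(E(-10), 281) = 1/11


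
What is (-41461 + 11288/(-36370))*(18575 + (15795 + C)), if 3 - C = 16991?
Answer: -13105574833878/18185 ≈ -7.2068e+8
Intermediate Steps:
C = -16988 (C = 3 - 1*16991 = 3 - 16991 = -16988)
(-41461 + 11288/(-36370))*(18575 + (15795 + C)) = (-41461 + 11288/(-36370))*(18575 + (15795 - 16988)) = (-41461 + 11288*(-1/36370))*(18575 - 1193) = (-41461 - 5644/18185)*17382 = -753973929/18185*17382 = -13105574833878/18185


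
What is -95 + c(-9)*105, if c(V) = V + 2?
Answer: -830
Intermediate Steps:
c(V) = 2 + V
-95 + c(-9)*105 = -95 + (2 - 9)*105 = -95 - 7*105 = -95 - 735 = -830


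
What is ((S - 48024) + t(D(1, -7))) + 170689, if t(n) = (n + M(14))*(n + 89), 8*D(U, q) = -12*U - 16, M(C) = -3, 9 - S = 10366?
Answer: 447009/4 ≈ 1.1175e+5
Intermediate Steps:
S = -10357 (S = 9 - 1*10366 = 9 - 10366 = -10357)
D(U, q) = -2 - 3*U/2 (D(U, q) = (-12*U - 16)/8 = (-16 - 12*U)/8 = -2 - 3*U/2)
t(n) = (-3 + n)*(89 + n) (t(n) = (n - 3)*(n + 89) = (-3 + n)*(89 + n))
((S - 48024) + t(D(1, -7))) + 170689 = ((-10357 - 48024) + (-267 + (-2 - 3/2*1)² + 86*(-2 - 3/2*1))) + 170689 = (-58381 + (-267 + (-2 - 3/2)² + 86*(-2 - 3/2))) + 170689 = (-58381 + (-267 + (-7/2)² + 86*(-7/2))) + 170689 = (-58381 + (-267 + 49/4 - 301)) + 170689 = (-58381 - 2223/4) + 170689 = -235747/4 + 170689 = 447009/4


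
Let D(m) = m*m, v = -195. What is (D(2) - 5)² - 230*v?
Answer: 44851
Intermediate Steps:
D(m) = m²
(D(2) - 5)² - 230*v = (2² - 5)² - 230*(-195) = (4 - 5)² + 44850 = (-1)² + 44850 = 1 + 44850 = 44851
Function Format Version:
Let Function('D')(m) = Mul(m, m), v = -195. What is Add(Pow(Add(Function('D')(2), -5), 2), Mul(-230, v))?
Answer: 44851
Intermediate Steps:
Function('D')(m) = Pow(m, 2)
Add(Pow(Add(Function('D')(2), -5), 2), Mul(-230, v)) = Add(Pow(Add(Pow(2, 2), -5), 2), Mul(-230, -195)) = Add(Pow(Add(4, -5), 2), 44850) = Add(Pow(-1, 2), 44850) = Add(1, 44850) = 44851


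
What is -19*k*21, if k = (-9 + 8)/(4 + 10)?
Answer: 57/2 ≈ 28.500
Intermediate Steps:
k = -1/14 ≈ -0.071429
-19*k*21 = -19*(-1/14)*21 = (19/14)*21 = 57/2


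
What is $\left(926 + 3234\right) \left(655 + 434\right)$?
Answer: $4530240$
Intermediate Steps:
$\left(926 + 3234\right) \left(655 + 434\right) = 4160 \cdot 1089 = 4530240$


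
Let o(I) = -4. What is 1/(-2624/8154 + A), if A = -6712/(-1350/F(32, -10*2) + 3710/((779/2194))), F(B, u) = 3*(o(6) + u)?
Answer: -132981078645/128062800704 ≈ -1.0384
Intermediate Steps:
F(B, u) = -12 + 3*u (F(B, u) = 3*(-4 + u) = -12 + 3*u)
A = -20914592/32617385 (A = -6712/(-1350/(-12 + 3*(-10*2)) + 3710/((779/2194))) = -6712/(-1350/(-12 + 3*(-20)) + 3710/((779*(1/2194)))) = -6712/(-1350/(-12 - 60) + 3710/(779/2194)) = -6712/(-1350/(-72) + 3710*(2194/779)) = -6712/(-1350*(-1/72) + 8139740/779) = -6712/(75/4 + 8139740/779) = -6712/32617385/3116 = -6712*3116/32617385 = -20914592/32617385 ≈ -0.64121)
1/(-2624/8154 + A) = 1/(-2624/8154 - 20914592/32617385) = 1/(-2624*1/8154 - 20914592/32617385) = 1/(-1312/4077 - 20914592/32617385) = 1/(-128062800704/132981078645) = -132981078645/128062800704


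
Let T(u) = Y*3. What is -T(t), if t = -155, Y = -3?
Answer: 9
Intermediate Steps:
T(u) = -9 (T(u) = -3*3 = -9)
-T(t) = -1*(-9) = 9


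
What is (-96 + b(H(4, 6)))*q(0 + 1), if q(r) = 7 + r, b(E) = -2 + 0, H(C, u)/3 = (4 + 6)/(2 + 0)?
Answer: -784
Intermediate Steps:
H(C, u) = 15 (H(C, u) = 3*((4 + 6)/(2 + 0)) = 3*(10/2) = 3*(10*(1/2)) = 3*5 = 15)
b(E) = -2
(-96 + b(H(4, 6)))*q(0 + 1) = (-96 - 2)*(7 + (0 + 1)) = -98*(7 + 1) = -98*8 = -784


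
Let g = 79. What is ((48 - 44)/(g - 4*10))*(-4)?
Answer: -16/39 ≈ -0.41026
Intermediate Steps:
((48 - 44)/(g - 4*10))*(-4) = ((48 - 44)/(79 - 4*10))*(-4) = (4/(79 - 40))*(-4) = (4/39)*(-4) = -16/39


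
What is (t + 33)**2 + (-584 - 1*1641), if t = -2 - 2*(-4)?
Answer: -704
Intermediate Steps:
t = 6 (t = -2 + 8 = 6)
(t + 33)**2 + (-584 - 1*1641) = (6 + 33)**2 + (-584 - 1*1641) = 39**2 + (-584 - 1641) = 1521 - 2225 = -704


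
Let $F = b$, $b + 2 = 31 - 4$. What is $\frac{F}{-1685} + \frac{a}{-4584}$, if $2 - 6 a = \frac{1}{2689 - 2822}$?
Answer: $- \frac{6126713}{410918928} \approx -0.01491$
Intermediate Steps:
$b = 25$ ($b = -2 + \left(31 - 4\right) = -2 + 27 = 25$)
$F = 25$
$a = \frac{89}{266}$ ($a = \frac{1}{3} - \frac{1}{6 \left(2689 - 2822\right)} = \frac{1}{3} - \frac{1}{6 \left(-133\right)} = \frac{1}{3} - - \frac{1}{798} = \frac{1}{3} + \frac{1}{798} = \frac{89}{266} \approx 0.33459$)
$\frac{F}{-1685} + \frac{a}{-4584} = \frac{25}{-1685} + \frac{89}{266 \left(-4584\right)} = 25 \left(- \frac{1}{1685}\right) + \frac{89}{266} \left(- \frac{1}{4584}\right) = - \frac{5}{337} - \frac{89}{1219344} = - \frac{6126713}{410918928}$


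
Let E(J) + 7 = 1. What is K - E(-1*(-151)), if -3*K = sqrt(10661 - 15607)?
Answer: 6 - I*sqrt(4946)/3 ≈ 6.0 - 23.443*I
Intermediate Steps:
K = -I*sqrt(4946)/3 (K = -sqrt(10661 - 15607)/3 = -I*sqrt(4946)/3 ≈ -23.443*I)
E(J) = -6 (E(J) = -7 + 1 = -6)
K - E(-1*(-151)) = -I*sqrt(4946)/3 - 1*(-6) = -I*sqrt(4946)/3 + 6 = 6 - I*sqrt(4946)/3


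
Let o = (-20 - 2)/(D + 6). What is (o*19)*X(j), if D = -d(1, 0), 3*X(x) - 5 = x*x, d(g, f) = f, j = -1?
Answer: -418/3 ≈ -139.33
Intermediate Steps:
X(x) = 5/3 + x**2/3 (X(x) = 5/3 + (x*x)/3 = 5/3 + x**2/3)
D = 0 (D = -1*0 = 0)
o = -11/3 (o = (-20 - 2)/(0 + 6) = -22/6 = -22*1/6 = -11/3 ≈ -3.6667)
(o*19)*X(j) = (-11/3*19)*(5/3 + (1/3)*(-1)**2) = -209*(5/3 + (1/3)*1)/3 = -209*(5/3 + 1/3)/3 = -209/3*2 = -418/3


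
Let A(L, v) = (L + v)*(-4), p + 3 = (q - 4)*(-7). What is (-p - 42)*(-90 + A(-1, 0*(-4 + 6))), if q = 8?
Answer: 946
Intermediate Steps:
p = -31 (p = -3 + (8 - 4)*(-7) = -3 + 4*(-7) = -3 - 28 = -31)
A(L, v) = -4*L - 4*v
(-p - 42)*(-90 + A(-1, 0*(-4 + 6))) = (-1*(-31) - 42)*(-90 + (-4*(-1) - 0*(-4 + 6))) = (31 - 42)*(-90 + (4 - 0*2)) = -11*(-90 + (4 - 4*0)) = -11*(-90 + (4 + 0)) = -11*(-90 + 4) = -11*(-86) = 946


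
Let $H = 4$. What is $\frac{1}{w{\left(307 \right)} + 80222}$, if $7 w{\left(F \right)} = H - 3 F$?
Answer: $\frac{1}{80091} \approx 1.2486 \cdot 10^{-5}$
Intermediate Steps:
$w{\left(F \right)} = \frac{4}{7} - \frac{3 F}{7}$ ($w{\left(F \right)} = \frac{4 - 3 F}{7} = \frac{4}{7} - \frac{3 F}{7}$)
$\frac{1}{w{\left(307 \right)} + 80222} = \frac{1}{\left(\frac{4}{7} - \frac{921}{7}\right) + 80222} = \frac{1}{-131 + 80222} = \frac{1}{80091}$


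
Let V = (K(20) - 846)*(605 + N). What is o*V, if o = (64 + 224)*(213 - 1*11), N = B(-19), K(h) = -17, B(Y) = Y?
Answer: -29420650368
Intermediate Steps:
N = -19
V = -505718 (V = (-17 - 846)*(605 - 19) = -863*586 = -505718)
o = 58176 (o = 288*(213 - 11) = 288*202 = 58176)
o*V = 58176*(-505718) = -29420650368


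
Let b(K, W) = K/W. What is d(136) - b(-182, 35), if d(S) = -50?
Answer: -224/5 ≈ -44.800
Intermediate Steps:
d(136) - b(-182, 35) = -50 - (-182)/35 = -50 - 1*(-26/5) = -50 + 26/5 = -224/5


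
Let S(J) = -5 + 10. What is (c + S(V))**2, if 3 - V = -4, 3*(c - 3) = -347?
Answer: 104329/9 ≈ 11592.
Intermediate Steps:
c = -338/3 (c = 3 + (1/3)*(-347) = 3 - 347/3 = -338/3 ≈ -112.67)
V = 7 (V = 3 - 1*(-4) = 3 + 4 = 7)
S(J) = 5
(c + S(V))**2 = (-338/3 + 5)**2 = (-323/3)**2 = 104329/9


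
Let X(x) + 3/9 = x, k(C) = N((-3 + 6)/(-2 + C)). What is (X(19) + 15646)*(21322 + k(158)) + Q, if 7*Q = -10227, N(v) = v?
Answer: 26052067307/78 ≈ 3.3400e+8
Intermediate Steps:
Q = -1461 (Q = (1/7)*(-10227) = -1461)
k(C) = 3/(-2 + C) (k(C) = (-3 + 6)/(-2 + C) = 3/(-2 + C))
X(x) = -1/3 + x
(X(19) + 15646)*(21322 + k(158)) + Q = ((-1/3 + 19) + 15646)*(21322 + 3/(-2 + 158)) - 1461 = (56/3 + 15646)*(21322 + 3/156) - 1461 = 46994*(21322 + 3*(1/156))/3 - 1461 = 46994*(21322 + 1/52)/3 - 1461 = (46994/3)*(1108745/52) - 1461 = 26052181265/78 - 1461 = 26052067307/78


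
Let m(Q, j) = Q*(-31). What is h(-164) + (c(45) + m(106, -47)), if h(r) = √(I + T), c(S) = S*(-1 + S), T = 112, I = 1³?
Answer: -1306 + √113 ≈ -1295.4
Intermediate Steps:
I = 1
m(Q, j) = -31*Q
h(r) = √113 (h(r) = √(1 + 112) = √113)
h(-164) + (c(45) + m(106, -47)) = √113 + (45*(-1 + 45) - 31*106) = √113 + (45*44 - 3286) = √113 + (1980 - 3286) = √113 - 1306 = -1306 + √113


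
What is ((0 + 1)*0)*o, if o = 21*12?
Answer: 0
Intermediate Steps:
o = 252
((0 + 1)*0)*o = ((0 + 1)*0)*252 = (1*0)*252 = 0*252 = 0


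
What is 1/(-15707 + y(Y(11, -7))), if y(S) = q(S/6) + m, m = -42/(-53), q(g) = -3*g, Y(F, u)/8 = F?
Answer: -53/834761 ≈ -6.3491e-5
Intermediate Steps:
Y(F, u) = 8*F
m = 42/53 (m = -42*(-1/53) = 42/53 ≈ 0.79245)
y(S) = 42/53 - S/2 (y(S) = -3*S/6 + 42/53 = -S/2 + 42/53 = 42/53 - S/2)
1/(-15707 + y(Y(11, -7))) = 1/(-15707 + (42/53 - 4*11)) = 1/(-15707 + (42/53 - ½*88)) = 1/(-15707 + (42/53 - 44)) = 1/(-15707 - 2290/53) = 1/(-834761/53) = -53/834761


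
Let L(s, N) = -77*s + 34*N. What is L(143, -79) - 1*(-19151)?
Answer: 5454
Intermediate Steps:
L(143, -79) - 1*(-19151) = (-77*143 + 34*(-79)) - 1*(-19151) = (-11011 - 2686) + 19151 = -13697 + 19151 = 5454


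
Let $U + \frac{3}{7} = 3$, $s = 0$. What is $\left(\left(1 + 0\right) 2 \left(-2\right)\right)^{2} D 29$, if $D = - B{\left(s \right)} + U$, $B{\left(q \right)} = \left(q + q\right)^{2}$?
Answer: $\frac{8352}{7} \approx 1193.1$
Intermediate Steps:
$U = \frac{18}{7}$ ($U = - \frac{3}{7} + 3 = \frac{18}{7} \approx 2.5714$)
$B{\left(q \right)} = 4 q^{2}$ ($B{\left(q \right)} = \left(2 q\right)^{2} = 4 q^{2}$)
$D = \frac{18}{7}$ ($D = - 4 \cdot 0^{2} + \frac{18}{7} = - 4 \cdot 0 + \frac{18}{7} = \left(-1\right) 0 + \frac{18}{7} = 0 + \frac{18}{7} = \frac{18}{7} \approx 2.5714$)
$\left(\left(1 + 0\right) 2 \left(-2\right)\right)^{2} D 29 = \left(\left(1 + 0\right) 2 \left(-2\right)\right)^{2} \cdot \frac{18}{7} \cdot 29 = \left(1 \cdot 2 \left(-2\right)\right)^{2} \cdot \frac{18}{7} \cdot 29 = \left(2 \left(-2\right)\right)^{2} \cdot \frac{18}{7} \cdot 29 = \left(-4\right)^{2} \cdot \frac{18}{7} \cdot 29 = 16 \cdot \frac{18}{7} \cdot 29 = \frac{288}{7} \cdot 29 = \frac{8352}{7}$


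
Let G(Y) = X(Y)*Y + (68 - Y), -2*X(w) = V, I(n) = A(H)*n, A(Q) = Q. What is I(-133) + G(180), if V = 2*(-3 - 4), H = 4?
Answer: 616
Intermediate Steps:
I(n) = 4*n
V = -14 (V = 2*(-7) = -14)
X(w) = 7 (X(w) = -½*(-14) = 7)
G(Y) = 68 + 6*Y (G(Y) = 7*Y + (68 - Y) = 68 + 6*Y)
I(-133) + G(180) = 4*(-133) + (68 + 6*180) = -532 + (68 + 1080) = -532 + 1148 = 616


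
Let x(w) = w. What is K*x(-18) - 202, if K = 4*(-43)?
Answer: 2894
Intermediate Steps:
K = -172
K*x(-18) - 202 = -172*(-18) - 202 = 3096 - 202 = 2894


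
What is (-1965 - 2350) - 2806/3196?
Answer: -6896773/1598 ≈ -4315.9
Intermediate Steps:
(-1965 - 2350) - 2806/3196 = -4315 - 2806*1/3196 = -4315 - 1403/1598 = -6896773/1598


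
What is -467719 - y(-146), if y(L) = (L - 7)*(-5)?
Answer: -468484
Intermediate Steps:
y(L) = 35 - 5*L (y(L) = (-7 + L)*(-5) = 35 - 5*L)
-467719 - y(-146) = -467719 - (35 - 5*(-146)) = -467719 - (35 + 730) = -467719 - 1*765 = -467719 - 765 = -468484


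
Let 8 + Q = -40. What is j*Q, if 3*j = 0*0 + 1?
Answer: -16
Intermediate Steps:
Q = -48 (Q = -8 - 40 = -48)
j = ⅓ (j = (0*0 + 1)/3 = (0 + 1)/3 = (⅓)*1 = ⅓ ≈ 0.33333)
j*Q = (⅓)*(-48) = -16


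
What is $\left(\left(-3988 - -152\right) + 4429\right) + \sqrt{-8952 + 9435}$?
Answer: $593 + \sqrt{483} \approx 614.98$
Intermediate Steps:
$\left(\left(-3988 - -152\right) + 4429\right) + \sqrt{-8952 + 9435} = \left(\left(-3988 + 152\right) + 4429\right) + \sqrt{483} = \left(-3836 + 4429\right) + \sqrt{483} = 593 + \sqrt{483}$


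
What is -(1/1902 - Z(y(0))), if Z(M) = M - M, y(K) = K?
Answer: -1/1902 ≈ -0.00052576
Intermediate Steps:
Z(M) = 0
-(1/1902 - Z(y(0))) = -(1/1902 - 1*0) = -(1/1902 + 0) = -1*1/1902 = -1/1902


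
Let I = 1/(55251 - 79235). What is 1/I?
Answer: -23984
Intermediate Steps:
I = -1/23984 (I = 1/(-23984) = -1/23984 ≈ -4.1694e-5)
1/I = 1/(-1/23984) = -23984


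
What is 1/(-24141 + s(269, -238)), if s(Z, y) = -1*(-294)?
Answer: -1/23847 ≈ -4.1934e-5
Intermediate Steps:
s(Z, y) = 294
1/(-24141 + s(269, -238)) = 1/(-24141 + 294) = 1/(-23847) = -1/23847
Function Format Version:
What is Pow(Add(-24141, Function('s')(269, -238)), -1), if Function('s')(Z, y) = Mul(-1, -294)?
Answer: Rational(-1, 23847) ≈ -4.1934e-5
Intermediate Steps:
Function('s')(Z, y) = 294
Pow(Add(-24141, Function('s')(269, -238)), -1) = Pow(Add(-24141, 294), -1) = Pow(-23847, -1) = Rational(-1, 23847)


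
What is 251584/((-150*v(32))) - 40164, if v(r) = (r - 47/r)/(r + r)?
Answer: -3200639116/73275 ≈ -43680.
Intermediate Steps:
v(r) = (r - 47/r)/(2*r) (v(r) = (r - 47/r)/((2*r)) = (r - 47/r)*(1/(2*r)) = (r - 47/r)/(2*r))
251584/((-150*v(32))) - 40164 = 251584/((-75*(-47 + 32**2)/32**2)) - 40164 = 251584/((-75*(-47 + 1024)/1024)) - 40164 = 251584/((-75*977/1024)) - 40164 = 251584/((-150*977/2048)) - 40164 = 251584/(-73275/1024) - 40164 = 251584*(-1024/73275) - 40164 = -257622016/73275 - 40164 = -3200639116/73275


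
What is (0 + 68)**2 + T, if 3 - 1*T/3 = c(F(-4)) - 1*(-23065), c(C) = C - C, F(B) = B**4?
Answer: -64562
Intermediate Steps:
c(C) = 0
T = -69186 (T = 9 - 3*(0 - 1*(-23065)) = 9 - 3*(0 + 23065) = 9 - 3*23065 = 9 - 69195 = -69186)
(0 + 68)**2 + T = (0 + 68)**2 - 69186 = 68**2 - 69186 = 4624 - 69186 = -64562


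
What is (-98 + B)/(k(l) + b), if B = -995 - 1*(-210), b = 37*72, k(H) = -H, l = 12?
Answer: -883/2652 ≈ -0.33296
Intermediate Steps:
b = 2664
B = -785 (B = -995 + 210 = -785)
(-98 + B)/(k(l) + b) = (-98 - 785)/(-1*12 + 2664) = -883/(-12 + 2664) = -883/2652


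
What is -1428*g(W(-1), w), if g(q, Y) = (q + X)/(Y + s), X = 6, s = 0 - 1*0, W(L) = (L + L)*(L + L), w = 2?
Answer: -7140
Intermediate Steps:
W(L) = 4*L**2 (W(L) = (2*L)*(2*L) = 4*L**2)
s = 0 (s = 0 + 0 = 0)
g(q, Y) = (6 + q)/Y (g(q, Y) = (q + 6)/(Y + 0) = (6 + q)/Y)
-1428*g(W(-1), w) = -1428*(6 + 4*(-1)**2)/2 = -714*(6 + 4*1) = -714*(6 + 4) = -714*10 = -1428*5 = -7140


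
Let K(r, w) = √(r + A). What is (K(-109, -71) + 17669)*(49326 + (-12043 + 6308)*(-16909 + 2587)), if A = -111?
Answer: 1452144363324 + 164371992*I*√55 ≈ 1.4521e+12 + 1.219e+9*I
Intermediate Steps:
K(r, w) = √(-111 + r) (K(r, w) = √(r - 111) = √(-111 + r))
(K(-109, -71) + 17669)*(49326 + (-12043 + 6308)*(-16909 + 2587)) = (√(-111 - 109) + 17669)*(49326 + (-12043 + 6308)*(-16909 + 2587)) = (√(-220) + 17669)*(49326 - 5735*(-14322)) = (2*I*√55 + 17669)*(49326 + 82136670) = (17669 + 2*I*√55)*82185996 = 1452144363324 + 164371992*I*√55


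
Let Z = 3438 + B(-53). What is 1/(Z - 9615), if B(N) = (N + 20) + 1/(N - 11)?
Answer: -64/397441 ≈ -0.00016103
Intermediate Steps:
B(N) = 20 + N + 1/(-11 + N) (B(N) = (20 + N) + 1/(-11 + N) = 20 + N + 1/(-11 + N))
Z = 217919/64 (Z = 3438 + (-219 + (-53)² + 9*(-53))/(-11 - 53) = 3438 + (-219 + 2809 - 477)/(-64) = 3438 - 1/64*2113 = 3438 - 2113/64 = 217919/64 ≈ 3405.0)
1/(Z - 9615) = 1/(217919/64 - 9615) = 1/(-397441/64) = -64/397441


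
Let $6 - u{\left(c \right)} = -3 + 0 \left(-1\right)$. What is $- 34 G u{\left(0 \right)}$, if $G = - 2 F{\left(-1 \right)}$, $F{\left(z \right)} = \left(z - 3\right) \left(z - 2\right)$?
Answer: $7344$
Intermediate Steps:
$F{\left(z \right)} = \left(-3 + z\right) \left(-2 + z\right)$
$u{\left(c \right)} = 9$ ($u{\left(c \right)} = 6 - \left(-3 + 0 \left(-1\right)\right) = 6 - \left(-3 + 0\right) = 6 - -3 = 6 + 3 = 9$)
$G = -24$ ($G = - 2 \left(6 + \left(-1\right)^{2} - -5\right) = - 2 \left(6 + 1 + 5\right) = \left(-2\right) 12 = -24$)
$- 34 G u{\left(0 \right)} = \left(-34\right) \left(-24\right) 9 = 816 \cdot 9 = 7344$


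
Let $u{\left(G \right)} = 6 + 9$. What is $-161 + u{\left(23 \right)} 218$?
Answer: $3109$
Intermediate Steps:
$u{\left(G \right)} = 15$
$-161 + u{\left(23 \right)} 218 = -161 + 15 \cdot 218 = -161 + 3270 = 3109$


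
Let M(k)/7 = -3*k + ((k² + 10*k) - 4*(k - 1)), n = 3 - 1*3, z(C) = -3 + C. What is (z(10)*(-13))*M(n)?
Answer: -2548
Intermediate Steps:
n = 0 (n = 3 - 3 = 0)
M(k) = 28 + 7*k² + 21*k (M(k) = 7*(-3*k + ((k² + 10*k) - 4*(k - 1))) = 7*(-3*k + ((k² + 10*k) - 4*(-1 + k))) = 7*(-3*k + ((k² + 10*k) + (4 - 4*k))) = 7*(-3*k + (4 + k² + 6*k)) = 7*(4 + k² + 3*k) = 28 + 7*k² + 21*k)
(z(10)*(-13))*M(n) = ((-3 + 10)*(-13))*(28 + 7*0² + 21*0) = (7*(-13))*(28 + 7*0 + 0) = -91*(28 + 0 + 0) = -91*28 = -2548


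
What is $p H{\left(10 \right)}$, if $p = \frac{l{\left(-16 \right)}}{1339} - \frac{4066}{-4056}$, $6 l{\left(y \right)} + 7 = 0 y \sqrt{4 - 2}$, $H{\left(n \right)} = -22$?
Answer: $- \frac{767129}{34814} \approx -22.035$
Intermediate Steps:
$l{\left(y \right)} = - \frac{7}{6}$ ($l{\left(y \right)} = - \frac{7}{6} + \frac{0 y \sqrt{4 - 2}}{6} = - \frac{7}{6} + \frac{0 \sqrt{2}}{6} = - \frac{7}{6} + \frac{1}{6} \cdot 0 = - \frac{7}{6} + 0 = - \frac{7}{6}$)
$p = \frac{69739}{69628}$ ($p = - \frac{7}{6 \cdot 1339} - \frac{4066}{-4056} = \left(- \frac{7}{6}\right) \frac{1}{1339} - - \frac{2033}{2028} = - \frac{7}{8034} + \frac{2033}{2028} = \frac{69739}{69628} \approx 1.0016$)
$p H{\left(10 \right)} = \frac{69739}{69628} \left(-22\right) = - \frac{767129}{34814}$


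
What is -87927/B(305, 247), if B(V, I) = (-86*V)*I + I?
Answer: 4187/308503 ≈ 0.013572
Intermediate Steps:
B(V, I) = I - 86*I*V (B(V, I) = -86*I*V + I = I - 86*I*V)
-87927/B(305, 247) = -87927*1/(247*(1 - 86*305)) = -87927*1/(247*(1 - 26230)) = -87927/(247*(-26229)) = -87927/(-6478563) = -87927*(-1/6478563) = 4187/308503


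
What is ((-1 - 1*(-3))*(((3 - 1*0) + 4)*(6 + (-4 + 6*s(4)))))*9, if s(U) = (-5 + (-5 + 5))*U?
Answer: -14868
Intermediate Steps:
s(U) = -5*U (s(U) = (-5 + 0)*U = -5*U)
((-1 - 1*(-3))*(((3 - 1*0) + 4)*(6 + (-4 + 6*s(4)))))*9 = ((-1 - 1*(-3))*(((3 - 1*0) + 4)*(6 + (-4 + 6*(-5*4)))))*9 = ((-1 + 3)*(((3 + 0) + 4)*(6 + (-4 + 6*(-20)))))*9 = (2*((3 + 4)*(6 + (-4 - 120))))*9 = (2*(7*(6 - 124)))*9 = (2*(7*(-118)))*9 = (2*(-826))*9 = -1652*9 = -14868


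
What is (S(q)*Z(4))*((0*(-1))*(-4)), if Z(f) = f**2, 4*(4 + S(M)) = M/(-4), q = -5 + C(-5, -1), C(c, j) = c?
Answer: 0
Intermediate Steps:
q = -10 (q = -5 - 5 = -10)
S(M) = -4 - M/16 (S(M) = -4 + (M/(-4))/4 = -4 + (M*(-1/4))/4 = -4 + (-M/4)/4 = -4 - M/16)
(S(q)*Z(4))*((0*(-1))*(-4)) = ((-4 - 1/16*(-10))*4**2)*((0*(-1))*(-4)) = ((-4 + 5/8)*16)*(0*(-4)) = -27/8*16*0 = -54*0 = 0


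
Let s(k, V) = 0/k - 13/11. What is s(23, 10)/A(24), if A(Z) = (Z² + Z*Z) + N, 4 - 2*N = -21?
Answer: -26/25619 ≈ -0.0010149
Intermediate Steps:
N = 25/2 (N = 2 - ½*(-21) = 2 + 21/2 = 25/2 ≈ 12.500)
s(k, V) = -13/11 (s(k, V) = 0 - 13*1/11 = 0 - 13/11 = -13/11)
A(Z) = 25/2 + 2*Z² (A(Z) = (Z² + Z*Z) + 25/2 = (Z² + Z²) + 25/2 = 2*Z² + 25/2 = 25/2 + 2*Z²)
s(23, 10)/A(24) = -13/(11*(25/2 + 2*24²)) = -13/(11*(25/2 + 2*576)) = -13/(11*(25/2 + 1152)) = -13/(11*2329/2) = -13/11*2/2329 = -26/25619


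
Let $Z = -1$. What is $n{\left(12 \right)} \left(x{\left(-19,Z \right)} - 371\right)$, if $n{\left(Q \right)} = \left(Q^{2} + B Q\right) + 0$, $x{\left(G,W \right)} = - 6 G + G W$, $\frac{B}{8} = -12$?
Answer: $239904$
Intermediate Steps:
$B = -96$ ($B = 8 \left(-12\right) = -96$)
$n{\left(Q \right)} = Q^{2} - 96 Q$ ($n{\left(Q \right)} = \left(Q^{2} - 96 Q\right) + 0 = Q^{2} - 96 Q$)
$n{\left(12 \right)} \left(x{\left(-19,Z \right)} - 371\right) = 12 \left(-96 + 12\right) \left(- 19 \left(-6 - 1\right) - 371\right) = 12 \left(-84\right) \left(\left(-19\right) \left(-7\right) - 371\right) = - 1008 \left(133 - 371\right) = \left(-1008\right) \left(-238\right) = 239904$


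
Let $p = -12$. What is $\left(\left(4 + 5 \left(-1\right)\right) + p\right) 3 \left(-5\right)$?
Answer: $195$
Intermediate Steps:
$\left(\left(4 + 5 \left(-1\right)\right) + p\right) 3 \left(-5\right) = \left(\left(4 + 5 \left(-1\right)\right) - 12\right) 3 \left(-5\right) = \left(\left(4 - 5\right) - 12\right) \left(-15\right) = \left(-1 - 12\right) \left(-15\right) = \left(-13\right) \left(-15\right) = 195$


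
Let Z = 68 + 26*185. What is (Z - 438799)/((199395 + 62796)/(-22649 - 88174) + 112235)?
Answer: -17790761/4601538 ≈ -3.8663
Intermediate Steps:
Z = 4878 (Z = 68 + 4810 = 4878)
(Z - 438799)/((199395 + 62796)/(-22649 - 88174) + 112235) = (4878 - 438799)/((199395 + 62796)/(-22649 - 88174) + 112235) = -433921/(262191/(-110823) + 112235) = -433921/(262191*(-1/110823) + 112235) = -433921/(-97/41 + 112235) = -433921/4601538/41 = -433921*41/4601538 = -17790761/4601538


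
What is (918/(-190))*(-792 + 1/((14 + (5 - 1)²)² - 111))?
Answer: 95607711/24985 ≈ 3826.6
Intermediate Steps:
(918/(-190))*(-792 + 1/((14 + (5 - 1)²)² - 111)) = (918*(-1/190))*(-792 + 1/((14 + 4²)² - 111)) = -459*(-792 + 1/((14 + 16)² - 111))/95 = -459*(-792 + 1/(30² - 111))/95 = -459*(-792 + 1/(900 - 111))/95 = -459*(-792 + 1/789)/95 = -459/95*(-624887/789) = 95607711/24985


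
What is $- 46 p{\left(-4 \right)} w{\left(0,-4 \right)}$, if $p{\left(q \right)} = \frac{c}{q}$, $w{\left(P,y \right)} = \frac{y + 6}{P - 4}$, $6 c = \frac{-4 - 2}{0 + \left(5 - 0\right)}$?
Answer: $\frac{23}{20} \approx 1.15$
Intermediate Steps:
$c = - \frac{1}{5}$ ($c = \frac{\left(-4 - 2\right) \frac{1}{0 + \left(5 - 0\right)}}{6} = \frac{\left(-6\right) \frac{1}{0 + \left(5 + 0\right)}}{6} = \frac{\left(-6\right) \frac{1}{0 + 5}}{6} = \frac{\left(-6\right) \frac{1}{5}}{6} = \frac{1}{6} \left(- \frac{6}{5}\right) = - \frac{1}{5} \approx -0.2$)
$w{\left(P,y \right)} = \frac{6 + y}{-4 + P}$
$p{\left(q \right)} = - \frac{1}{5 q}$
$- 46 p{\left(-4 \right)} w{\left(0,-4 \right)} = - 46 \left(- \frac{1}{5 \left(-4\right)}\right) \frac{6 - 4}{-4 + 0} = - 46 \left(\left(- \frac{1}{5}\right) \left(- \frac{1}{4}\right)\right) \frac{1}{-4} \cdot 2 = \left(-46\right) \frac{1}{20} \left(\left(- \frac{1}{4}\right) 2\right) = \left(- \frac{23}{10}\right) \left(- \frac{1}{2}\right) = \frac{23}{20}$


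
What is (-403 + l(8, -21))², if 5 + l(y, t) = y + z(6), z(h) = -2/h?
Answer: 1442401/9 ≈ 1.6027e+5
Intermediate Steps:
l(y, t) = -16/3 + y (l(y, t) = -5 + (y - 2/6) = -5 + (y - 2*⅙) = -5 + (y - ⅓) = -5 + (-⅓ + y) = -16/3 + y)
(-403 + l(8, -21))² = (-403 + (-16/3 + 8))² = (-403 + 8/3)² = (-1201/3)² = 1442401/9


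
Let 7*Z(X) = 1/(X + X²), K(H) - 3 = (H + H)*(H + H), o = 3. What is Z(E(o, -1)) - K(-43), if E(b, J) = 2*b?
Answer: -2175305/294 ≈ -7399.0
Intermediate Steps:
K(H) = 3 + 4*H² (K(H) = 3 + (H + H)*(H + H) = 3 + (2*H)*(2*H) = 3 + 4*H²)
Z(X) = 1/(7*(X + X²))
Z(E(o, -1)) - K(-43) = 1/(7*((2*3))*(1 + 2*3)) - (3 + 4*(-43)²) = (⅐)/(6*(1 + 6)) - (3 + 4*1849) = (⅐)*(⅙)/7 - (3 + 7396) = (⅐)*(⅙)*(⅐) - 1*7399 = 1/294 - 7399 = -2175305/294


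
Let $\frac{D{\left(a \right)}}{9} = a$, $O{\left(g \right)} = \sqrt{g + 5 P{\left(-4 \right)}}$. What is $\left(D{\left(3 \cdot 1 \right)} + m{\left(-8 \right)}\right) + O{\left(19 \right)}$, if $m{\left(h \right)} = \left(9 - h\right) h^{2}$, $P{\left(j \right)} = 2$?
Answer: $1115 + \sqrt{29} \approx 1120.4$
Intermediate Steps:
$O{\left(g \right)} = \sqrt{10 + g}$ ($O{\left(g \right)} = \sqrt{g + 5 \cdot 2} = \sqrt{g + 10} = \sqrt{10 + g}$)
$D{\left(a \right)} = 9 a$
$m{\left(h \right)} = h^{2} \left(9 - h\right)$
$\left(D{\left(3 \cdot 1 \right)} + m{\left(-8 \right)}\right) + O{\left(19 \right)} = \left(9 \cdot 3 \cdot 1 + \left(-8\right)^{2} \left(9 - -8\right)\right) + \sqrt{10 + 19} = \left(9 \cdot 3 + 64 \left(9 + 8\right)\right) + \sqrt{29} = \left(27 + 64 \cdot 17\right) + \sqrt{29} = \left(27 + 1088\right) + \sqrt{29} = 1115 + \sqrt{29}$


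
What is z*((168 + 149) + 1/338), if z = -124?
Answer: -6643114/169 ≈ -39308.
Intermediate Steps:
z*((168 + 149) + 1/338) = -124*((168 + 149) + 1/338) = -124*(317 + 1/338) = -124*107147/338 = -6643114/169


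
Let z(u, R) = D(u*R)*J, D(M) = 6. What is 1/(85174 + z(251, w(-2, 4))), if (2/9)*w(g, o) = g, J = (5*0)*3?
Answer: 1/85174 ≈ 1.1741e-5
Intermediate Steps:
J = 0 (J = 0*3 = 0)
w(g, o) = 9*g/2
z(u, R) = 0 (z(u, R) = 6*0 = 0)
1/(85174 + z(251, w(-2, 4))) = 1/(85174 + 0) = 1/85174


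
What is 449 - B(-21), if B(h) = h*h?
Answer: 8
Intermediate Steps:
B(h) = h²
449 - B(-21) = 449 - 1*(-21)² = 449 - 1*441 = 449 - 441 = 8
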